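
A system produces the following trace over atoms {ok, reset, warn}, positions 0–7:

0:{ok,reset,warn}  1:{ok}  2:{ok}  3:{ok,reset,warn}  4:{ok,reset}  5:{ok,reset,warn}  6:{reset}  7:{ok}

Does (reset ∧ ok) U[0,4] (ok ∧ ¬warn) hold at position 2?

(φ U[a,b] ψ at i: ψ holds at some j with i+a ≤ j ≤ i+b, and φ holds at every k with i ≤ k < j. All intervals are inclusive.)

Holds

Need some j in [2,6] with (ok ∧ ¬warn), and (reset ∧ ok) at every k in [2,j-1].
  j=2: (ok ∧ ¬warn) holds; no prefix to check → satisfied.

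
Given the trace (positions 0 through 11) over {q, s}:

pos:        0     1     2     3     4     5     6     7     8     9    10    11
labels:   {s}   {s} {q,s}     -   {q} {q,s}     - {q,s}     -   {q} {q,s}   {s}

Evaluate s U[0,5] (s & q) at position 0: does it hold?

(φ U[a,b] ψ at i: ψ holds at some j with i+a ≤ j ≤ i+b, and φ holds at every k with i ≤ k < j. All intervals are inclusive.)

Holds

Need some j in [0,5] with (s & q), and s at every k in [0,j-1].
  j=0: (s & q) false.
  j=1: (s & q) false.
  j=2: (s & q) holds; s holds at every k in [0,1] → satisfied.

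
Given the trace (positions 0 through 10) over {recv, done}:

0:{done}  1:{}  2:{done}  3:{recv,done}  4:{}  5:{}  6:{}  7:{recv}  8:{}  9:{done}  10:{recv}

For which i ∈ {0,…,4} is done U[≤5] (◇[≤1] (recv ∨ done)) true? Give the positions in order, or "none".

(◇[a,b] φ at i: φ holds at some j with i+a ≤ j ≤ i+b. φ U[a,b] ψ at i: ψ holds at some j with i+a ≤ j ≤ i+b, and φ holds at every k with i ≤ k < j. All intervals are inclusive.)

Evaluate at each i in [0,4]:
  i=0: ✓ (rhs at j=0)
  i=1: ✓ (rhs at j=1)
  i=2: ✓ (rhs at j=2)
  i=3: ✓ (rhs at j=3)
  i=4: ✗ (lhs fails at k=4 before rhs at j=6)

0, 1, 2, 3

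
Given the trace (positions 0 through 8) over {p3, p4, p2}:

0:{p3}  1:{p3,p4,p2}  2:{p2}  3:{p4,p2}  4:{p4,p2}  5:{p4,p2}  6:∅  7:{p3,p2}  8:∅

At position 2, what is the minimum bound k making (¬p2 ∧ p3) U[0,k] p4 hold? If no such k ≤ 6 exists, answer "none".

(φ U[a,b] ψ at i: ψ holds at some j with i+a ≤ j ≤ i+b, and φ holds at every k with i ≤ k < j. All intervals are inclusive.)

none

Need earliest j ≥ 2 with p4, and (¬p2 ∧ p3) at every k in [2,j-1].
  j=2: rhs fails.
  j=3: rhs holds but lhs fails at k=2.
  j=4: rhs holds but lhs fails at k=2.
  j=5: rhs holds but lhs fails at k=2.
  j=6: rhs fails.
  j=7: rhs fails.
  j=8: rhs fails.
No witness within the range → none.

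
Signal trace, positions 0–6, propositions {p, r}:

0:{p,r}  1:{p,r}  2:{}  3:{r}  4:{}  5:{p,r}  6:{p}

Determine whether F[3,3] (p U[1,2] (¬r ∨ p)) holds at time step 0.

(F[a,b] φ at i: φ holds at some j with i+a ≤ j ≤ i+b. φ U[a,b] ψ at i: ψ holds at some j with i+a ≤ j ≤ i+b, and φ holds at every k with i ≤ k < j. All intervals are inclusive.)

False

Check (p U[1,2] (¬r ∨ p)) at each j in [3,3]:
  j=3: fails
No position in the window satisfies it → formula fails.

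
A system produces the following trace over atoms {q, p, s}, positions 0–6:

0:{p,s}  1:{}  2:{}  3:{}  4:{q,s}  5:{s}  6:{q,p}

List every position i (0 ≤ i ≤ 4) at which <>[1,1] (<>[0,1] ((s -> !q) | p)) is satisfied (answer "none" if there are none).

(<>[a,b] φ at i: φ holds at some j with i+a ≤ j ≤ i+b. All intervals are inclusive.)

Evaluate at each i in [0,4]:
  i=0: ✓ (witness j=1)
  i=1: ✓ (witness j=2)
  i=2: ✓ (witness j=3)
  i=3: ✓ (witness j=4)
  i=4: ✓ (witness j=5)

0, 1, 2, 3, 4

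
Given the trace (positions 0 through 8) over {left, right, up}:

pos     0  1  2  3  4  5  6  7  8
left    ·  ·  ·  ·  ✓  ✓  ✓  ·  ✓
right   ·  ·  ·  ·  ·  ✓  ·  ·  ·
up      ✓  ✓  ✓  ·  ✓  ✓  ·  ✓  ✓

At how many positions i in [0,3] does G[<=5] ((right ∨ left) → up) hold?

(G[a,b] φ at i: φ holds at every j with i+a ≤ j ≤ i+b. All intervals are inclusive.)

Evaluate at each i in [0,3]:
  i=0: ✓ (all of [0,5])
  i=1: ✗ (fails at j=6)
  i=2: ✗ (fails at j=6)
  i=3: ✗ (fails at j=6)
Positions where it holds: {0} → 1.

1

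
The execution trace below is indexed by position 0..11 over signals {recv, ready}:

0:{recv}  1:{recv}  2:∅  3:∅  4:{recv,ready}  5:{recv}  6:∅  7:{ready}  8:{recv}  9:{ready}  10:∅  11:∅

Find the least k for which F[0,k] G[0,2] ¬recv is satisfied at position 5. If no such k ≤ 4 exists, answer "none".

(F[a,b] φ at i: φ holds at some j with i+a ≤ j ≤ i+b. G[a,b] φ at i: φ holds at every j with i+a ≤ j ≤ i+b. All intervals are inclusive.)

Scan j = 5,6,… for G[0,2] ¬recv:
  j=5: fails
  j=6: fails
  j=7: fails
  j=8: fails
  j=9: holds
First hit at j=9, so smallest k = 9-5 = 4.

4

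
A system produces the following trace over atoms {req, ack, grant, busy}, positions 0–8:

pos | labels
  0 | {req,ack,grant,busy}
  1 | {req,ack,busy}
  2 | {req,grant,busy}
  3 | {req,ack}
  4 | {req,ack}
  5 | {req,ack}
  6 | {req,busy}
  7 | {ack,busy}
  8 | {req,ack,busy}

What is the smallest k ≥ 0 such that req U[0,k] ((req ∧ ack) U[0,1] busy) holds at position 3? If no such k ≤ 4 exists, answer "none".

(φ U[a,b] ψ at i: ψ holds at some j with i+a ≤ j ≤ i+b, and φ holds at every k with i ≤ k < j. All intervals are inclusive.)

2

Need earliest j ≥ 3 with ((req ∧ ack) U[0,1] busy), and req at every k in [3,j-1].
  j=3: rhs fails.
  j=4: rhs fails.
  j=5: rhs holds; lhs holds on [3,4]. k = 2.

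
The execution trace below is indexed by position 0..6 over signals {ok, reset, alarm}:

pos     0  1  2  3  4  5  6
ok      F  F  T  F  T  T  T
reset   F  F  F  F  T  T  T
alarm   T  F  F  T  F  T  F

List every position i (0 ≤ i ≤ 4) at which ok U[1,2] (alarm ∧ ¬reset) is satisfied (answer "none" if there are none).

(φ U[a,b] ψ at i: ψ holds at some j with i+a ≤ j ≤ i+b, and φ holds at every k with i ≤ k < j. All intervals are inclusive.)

Evaluate at each i in [0,4]:
  i=0: ✗ (no rhs in [1,2])
  i=1: ✗ (lhs fails at k=1 before rhs at j=3)
  i=2: ✓ (rhs at j=3; lhs holds on [2,2])
  i=3: ✗ (no rhs in [4,5])
  i=4: ✗ (no rhs in [5,6])

2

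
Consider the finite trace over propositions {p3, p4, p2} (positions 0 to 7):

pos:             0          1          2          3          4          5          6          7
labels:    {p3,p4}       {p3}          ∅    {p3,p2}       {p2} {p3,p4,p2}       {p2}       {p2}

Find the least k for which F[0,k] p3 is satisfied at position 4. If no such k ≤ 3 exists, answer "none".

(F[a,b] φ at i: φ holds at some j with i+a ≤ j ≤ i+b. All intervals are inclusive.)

1

Scan j = 4,5,… for p3:
  j=4: fails
  j=5: holds
First hit at j=5, so smallest k = 5-4 = 1.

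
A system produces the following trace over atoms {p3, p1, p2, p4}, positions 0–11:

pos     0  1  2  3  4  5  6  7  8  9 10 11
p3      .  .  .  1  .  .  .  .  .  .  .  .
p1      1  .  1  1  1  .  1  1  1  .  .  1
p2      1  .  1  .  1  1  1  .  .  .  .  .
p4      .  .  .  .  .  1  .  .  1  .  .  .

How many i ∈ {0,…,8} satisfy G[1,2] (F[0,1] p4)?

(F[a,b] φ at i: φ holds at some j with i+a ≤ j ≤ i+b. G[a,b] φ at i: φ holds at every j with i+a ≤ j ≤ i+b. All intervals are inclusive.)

2

Evaluate at each i in [0,8]:
  i=0: ✗ (fails at j=1)
  i=1: ✗ (fails at j=2)
  i=2: ✗ (fails at j=3)
  i=3: ✓ (all of [4,5])
  i=4: ✗ (fails at j=6)
  i=5: ✗ (fails at j=6)
  i=6: ✓ (all of [7,8])
  i=7: ✗ (fails at j=9)
  i=8: ✗ (fails at j=9)
Positions where it holds: {3, 6} → 2.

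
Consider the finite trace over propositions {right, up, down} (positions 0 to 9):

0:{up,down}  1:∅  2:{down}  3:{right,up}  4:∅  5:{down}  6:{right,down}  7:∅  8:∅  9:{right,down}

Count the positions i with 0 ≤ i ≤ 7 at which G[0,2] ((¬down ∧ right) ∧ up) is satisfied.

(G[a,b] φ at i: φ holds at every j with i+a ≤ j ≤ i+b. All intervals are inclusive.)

Evaluate at each i in [0,7]:
  i=0: ✗ (fails at j=0)
  i=1: ✗ (fails at j=1)
  i=2: ✗ (fails at j=2)
  i=3: ✗ (fails at j=4)
  i=4: ✗ (fails at j=4)
  i=5: ✗ (fails at j=5)
  i=6: ✗ (fails at j=6)
  i=7: ✗ (fails at j=7)
Positions where it holds: {} → 0.

0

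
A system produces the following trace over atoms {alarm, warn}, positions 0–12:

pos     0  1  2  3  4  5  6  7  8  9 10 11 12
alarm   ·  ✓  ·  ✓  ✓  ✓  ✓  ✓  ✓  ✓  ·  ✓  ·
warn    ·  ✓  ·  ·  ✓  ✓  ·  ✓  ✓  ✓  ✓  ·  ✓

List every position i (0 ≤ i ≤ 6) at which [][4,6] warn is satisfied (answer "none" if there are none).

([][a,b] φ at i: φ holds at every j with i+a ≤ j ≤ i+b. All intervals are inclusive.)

3, 4

Evaluate at each i in [0,6]:
  i=0: ✗ (fails at j=6)
  i=1: ✗ (fails at j=6)
  i=2: ✗ (fails at j=6)
  i=3: ✓ (all of [7,9])
  i=4: ✓ (all of [8,10])
  i=5: ✗ (fails at j=11)
  i=6: ✗ (fails at j=11)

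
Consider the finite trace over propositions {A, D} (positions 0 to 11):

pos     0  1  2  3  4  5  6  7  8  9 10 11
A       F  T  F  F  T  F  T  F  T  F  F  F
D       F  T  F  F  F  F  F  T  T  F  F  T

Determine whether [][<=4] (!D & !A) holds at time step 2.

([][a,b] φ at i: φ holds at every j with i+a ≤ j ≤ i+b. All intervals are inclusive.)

False

Check (!D & !A) at every j in [2,6]:
  j=2: true
  j=3: true
  j=4: false
  j=5: true
  j=6: false
Fails at j=4 → formula fails.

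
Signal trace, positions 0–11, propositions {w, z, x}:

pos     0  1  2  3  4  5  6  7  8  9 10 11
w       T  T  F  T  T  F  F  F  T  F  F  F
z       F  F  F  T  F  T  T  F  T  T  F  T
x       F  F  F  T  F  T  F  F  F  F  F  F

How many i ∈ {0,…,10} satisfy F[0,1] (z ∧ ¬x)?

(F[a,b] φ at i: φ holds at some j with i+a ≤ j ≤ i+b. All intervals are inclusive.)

Evaluate at each i in [0,10]:
  i=0: ✗ (none in [0,1])
  i=1: ✗ (none in [1,2])
  i=2: ✗ (none in [2,3])
  i=3: ✗ (none in [3,4])
  i=4: ✗ (none in [4,5])
  i=5: ✓ (witness j=6)
  i=6: ✓ (witness j=6)
  i=7: ✓ (witness j=8)
  i=8: ✓ (witness j=8)
  i=9: ✓ (witness j=9)
  i=10: ✓ (witness j=11)
Positions where it holds: {5, 6, 7, 8, 9, 10} → 6.

6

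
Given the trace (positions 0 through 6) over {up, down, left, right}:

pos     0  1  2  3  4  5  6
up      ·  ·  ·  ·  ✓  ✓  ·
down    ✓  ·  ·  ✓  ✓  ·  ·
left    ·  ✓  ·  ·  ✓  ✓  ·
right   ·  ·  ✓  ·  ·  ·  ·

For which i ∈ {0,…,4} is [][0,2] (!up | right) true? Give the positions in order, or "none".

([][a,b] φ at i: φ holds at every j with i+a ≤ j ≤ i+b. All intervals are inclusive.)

0, 1

Evaluate at each i in [0,4]:
  i=0: ✓ (all of [0,2])
  i=1: ✓ (all of [1,3])
  i=2: ✗ (fails at j=4)
  i=3: ✗ (fails at j=4)
  i=4: ✗ (fails at j=4)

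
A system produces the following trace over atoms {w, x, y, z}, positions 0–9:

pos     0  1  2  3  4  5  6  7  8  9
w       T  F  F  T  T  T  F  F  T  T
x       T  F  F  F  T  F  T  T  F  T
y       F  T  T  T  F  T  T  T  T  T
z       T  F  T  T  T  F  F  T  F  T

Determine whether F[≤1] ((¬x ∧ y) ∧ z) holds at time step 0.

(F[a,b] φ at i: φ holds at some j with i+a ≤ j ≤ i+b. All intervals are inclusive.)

Check ((¬x ∧ y) ∧ z) at each j in [0,1]:
  j=0: false
  j=1: false
No position in the window satisfies it → formula fails.

No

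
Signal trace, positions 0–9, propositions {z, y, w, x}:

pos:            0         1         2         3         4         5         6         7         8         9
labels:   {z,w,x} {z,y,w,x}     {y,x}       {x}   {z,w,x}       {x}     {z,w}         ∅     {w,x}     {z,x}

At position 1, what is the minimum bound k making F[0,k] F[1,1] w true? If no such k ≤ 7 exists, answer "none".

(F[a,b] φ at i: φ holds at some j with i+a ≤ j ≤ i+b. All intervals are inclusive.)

2

Scan j = 1,2,… for F[1,1] w:
  j=1: fails
  j=2: fails
  j=3: holds
First hit at j=3, so smallest k = 3-1 = 2.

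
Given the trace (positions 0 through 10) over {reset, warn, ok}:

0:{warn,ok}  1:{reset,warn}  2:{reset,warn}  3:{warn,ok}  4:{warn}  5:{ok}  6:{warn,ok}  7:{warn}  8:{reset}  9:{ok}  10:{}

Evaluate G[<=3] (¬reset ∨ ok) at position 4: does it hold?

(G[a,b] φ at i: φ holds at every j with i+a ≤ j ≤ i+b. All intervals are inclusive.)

True

Check (¬reset ∨ ok) at every j in [4,7]:
  j=4: true
  j=5: true
  j=6: true
  j=7: true
All positions satisfy it → formula holds.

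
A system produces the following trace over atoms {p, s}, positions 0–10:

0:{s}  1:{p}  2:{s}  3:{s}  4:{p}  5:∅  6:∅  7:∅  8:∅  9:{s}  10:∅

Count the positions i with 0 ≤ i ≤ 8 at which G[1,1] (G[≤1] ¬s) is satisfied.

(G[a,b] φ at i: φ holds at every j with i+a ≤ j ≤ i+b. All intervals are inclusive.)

Evaluate at each i in [0,8]:
  i=0: ✗ (fails at j=1)
  i=1: ✗ (fails at j=2)
  i=2: ✗ (fails at j=3)
  i=3: ✓ (all of [4,4])
  i=4: ✓ (all of [5,5])
  i=5: ✓ (all of [6,6])
  i=6: ✓ (all of [7,7])
  i=7: ✗ (fails at j=8)
  i=8: ✗ (fails at j=9)
Positions where it holds: {3, 4, 5, 6} → 4.

4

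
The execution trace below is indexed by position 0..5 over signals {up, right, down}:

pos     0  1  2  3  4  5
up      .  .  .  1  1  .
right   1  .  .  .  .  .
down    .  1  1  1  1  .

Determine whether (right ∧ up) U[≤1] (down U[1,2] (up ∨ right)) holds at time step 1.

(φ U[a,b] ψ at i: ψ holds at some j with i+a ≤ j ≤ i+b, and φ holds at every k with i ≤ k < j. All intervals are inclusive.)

Yes

Need some j in [1,2] with (down U[1,2] (up ∨ right)), and (right ∧ up) at every k in [1,j-1].
  j=1: (down U[1,2] (up ∨ right)) holds; no prefix to check → satisfied.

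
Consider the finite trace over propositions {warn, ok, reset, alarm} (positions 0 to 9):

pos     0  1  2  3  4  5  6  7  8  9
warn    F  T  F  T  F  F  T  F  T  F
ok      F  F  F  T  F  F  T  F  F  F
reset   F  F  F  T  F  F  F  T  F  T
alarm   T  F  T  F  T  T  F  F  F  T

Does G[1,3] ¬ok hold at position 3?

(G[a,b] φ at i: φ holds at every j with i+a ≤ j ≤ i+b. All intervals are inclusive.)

Check ¬ok at every j in [4,6]:
  j=4: true
  j=5: true
  j=6: false
Fails at j=6 → formula fails.

No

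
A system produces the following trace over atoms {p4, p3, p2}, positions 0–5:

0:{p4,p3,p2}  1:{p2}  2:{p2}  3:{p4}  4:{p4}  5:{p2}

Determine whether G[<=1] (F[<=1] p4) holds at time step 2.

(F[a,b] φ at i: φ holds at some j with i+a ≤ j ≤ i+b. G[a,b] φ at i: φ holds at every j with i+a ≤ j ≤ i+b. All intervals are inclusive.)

Yes

Check F[<=1] p4 at every j in [2,3]:
  j=2: holds (witness at 3)
  j=3: holds (witness at 3)
All positions satisfy it → formula holds.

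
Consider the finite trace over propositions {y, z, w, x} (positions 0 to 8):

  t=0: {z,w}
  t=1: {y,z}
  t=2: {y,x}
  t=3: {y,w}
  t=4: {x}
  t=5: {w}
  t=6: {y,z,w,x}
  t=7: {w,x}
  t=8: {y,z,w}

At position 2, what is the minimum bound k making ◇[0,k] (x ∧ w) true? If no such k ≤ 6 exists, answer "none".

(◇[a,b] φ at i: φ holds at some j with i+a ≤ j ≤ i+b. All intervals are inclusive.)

Scan j = 2,3,… for (x ∧ w):
  j=2: fails
  j=3: fails
  j=4: fails
  j=5: fails
  j=6: holds
First hit at j=6, so smallest k = 6-2 = 4.

4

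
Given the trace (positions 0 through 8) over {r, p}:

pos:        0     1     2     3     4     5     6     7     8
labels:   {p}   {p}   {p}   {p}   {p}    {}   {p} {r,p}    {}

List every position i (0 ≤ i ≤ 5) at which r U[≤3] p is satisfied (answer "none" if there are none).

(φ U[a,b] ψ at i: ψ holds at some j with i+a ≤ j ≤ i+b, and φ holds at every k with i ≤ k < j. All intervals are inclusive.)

Evaluate at each i in [0,5]:
  i=0: ✓ (rhs at j=0)
  i=1: ✓ (rhs at j=1)
  i=2: ✓ (rhs at j=2)
  i=3: ✓ (rhs at j=3)
  i=4: ✓ (rhs at j=4)
  i=5: ✗ (lhs fails at k=5 before rhs at j=6)

0, 1, 2, 3, 4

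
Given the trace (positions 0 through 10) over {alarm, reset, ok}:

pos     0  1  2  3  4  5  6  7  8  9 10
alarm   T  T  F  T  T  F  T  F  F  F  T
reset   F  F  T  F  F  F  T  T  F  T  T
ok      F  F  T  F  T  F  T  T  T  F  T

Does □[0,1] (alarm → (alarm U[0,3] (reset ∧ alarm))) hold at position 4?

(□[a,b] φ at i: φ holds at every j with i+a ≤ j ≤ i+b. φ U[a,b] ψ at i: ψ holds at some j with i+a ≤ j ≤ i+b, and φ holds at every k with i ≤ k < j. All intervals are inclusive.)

Check (alarm → (alarm U[0,3] (reset ∧ alarm))) at every j in [4,5]:
  j=4: antecedent true; consequent fails → ✗
  j=5: antecedent false → ✓
Fails at j=4 → formula fails.

Does not hold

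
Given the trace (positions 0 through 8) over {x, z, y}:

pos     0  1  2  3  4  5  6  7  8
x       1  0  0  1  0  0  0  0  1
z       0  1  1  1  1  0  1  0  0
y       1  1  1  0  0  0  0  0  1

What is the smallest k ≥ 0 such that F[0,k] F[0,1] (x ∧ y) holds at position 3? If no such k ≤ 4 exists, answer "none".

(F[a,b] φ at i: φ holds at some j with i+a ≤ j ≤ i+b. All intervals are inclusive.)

Scan j = 3,4,… for F[0,1] (x ∧ y):
  j=3: fails
  j=4: fails
  j=5: fails
  j=6: fails
  j=7: holds
First hit at j=7, so smallest k = 7-3 = 4.

4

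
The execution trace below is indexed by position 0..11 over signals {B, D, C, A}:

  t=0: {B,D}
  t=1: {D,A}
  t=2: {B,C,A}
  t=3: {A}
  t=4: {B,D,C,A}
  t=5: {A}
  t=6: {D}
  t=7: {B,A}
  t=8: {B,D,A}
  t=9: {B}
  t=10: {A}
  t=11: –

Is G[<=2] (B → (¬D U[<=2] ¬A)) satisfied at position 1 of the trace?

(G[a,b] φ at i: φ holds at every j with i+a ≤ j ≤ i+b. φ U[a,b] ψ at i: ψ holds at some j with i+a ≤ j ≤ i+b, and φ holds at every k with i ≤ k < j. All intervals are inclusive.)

Check (B → (¬D U[<=2] ¬A)) at every j in [1,3]:
  j=1: antecedent false → ✓
  j=2: antecedent true; consequent fails → ✗
  j=3: antecedent false → ✓
Fails at j=2 → formula fails.

Does not hold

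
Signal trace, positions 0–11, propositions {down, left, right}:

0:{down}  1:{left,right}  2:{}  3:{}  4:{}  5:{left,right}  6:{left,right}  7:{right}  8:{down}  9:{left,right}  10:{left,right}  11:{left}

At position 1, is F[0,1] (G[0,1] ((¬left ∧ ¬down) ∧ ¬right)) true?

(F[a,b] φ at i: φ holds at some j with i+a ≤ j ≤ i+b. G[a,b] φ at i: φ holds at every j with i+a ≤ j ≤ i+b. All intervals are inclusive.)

Yes

Check G[0,1] ((¬left ∧ ¬down) ∧ ¬right) at each j in [1,2]:
  j=1: fails at 1
  j=2: holds on [2,3]
Found at j=2 → formula holds.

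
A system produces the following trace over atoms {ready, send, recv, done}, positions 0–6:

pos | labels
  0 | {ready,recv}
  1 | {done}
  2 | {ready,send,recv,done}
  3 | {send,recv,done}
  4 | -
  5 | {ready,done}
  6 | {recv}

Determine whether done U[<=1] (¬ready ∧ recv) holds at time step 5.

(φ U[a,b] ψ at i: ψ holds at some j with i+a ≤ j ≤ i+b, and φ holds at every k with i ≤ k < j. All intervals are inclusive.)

Yes

Need some j in [5,6] with (¬ready ∧ recv), and done at every k in [5,j-1].
  j=5: (¬ready ∧ recv) false.
  j=6: (¬ready ∧ recv) holds; done holds at every k in [5,5] → satisfied.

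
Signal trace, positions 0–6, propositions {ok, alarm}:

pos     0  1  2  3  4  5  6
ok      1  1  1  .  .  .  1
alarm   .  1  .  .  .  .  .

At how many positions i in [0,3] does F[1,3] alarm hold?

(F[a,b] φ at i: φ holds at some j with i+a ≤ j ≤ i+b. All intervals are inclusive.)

Evaluate at each i in [0,3]:
  i=0: ✓ (witness j=1)
  i=1: ✗ (none in [2,4])
  i=2: ✗ (none in [3,5])
  i=3: ✗ (none in [4,6])
Positions where it holds: {0} → 1.

1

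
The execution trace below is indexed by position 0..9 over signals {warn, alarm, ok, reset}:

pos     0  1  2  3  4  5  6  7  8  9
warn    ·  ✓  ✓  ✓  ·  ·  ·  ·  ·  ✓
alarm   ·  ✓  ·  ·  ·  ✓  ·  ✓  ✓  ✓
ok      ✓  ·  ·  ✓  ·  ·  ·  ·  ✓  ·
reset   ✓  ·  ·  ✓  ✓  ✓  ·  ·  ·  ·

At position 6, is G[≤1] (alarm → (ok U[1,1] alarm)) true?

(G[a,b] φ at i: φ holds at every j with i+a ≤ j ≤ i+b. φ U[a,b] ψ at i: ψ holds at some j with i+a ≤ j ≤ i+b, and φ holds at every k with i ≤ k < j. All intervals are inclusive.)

False

Check (alarm → (ok U[1,1] alarm)) at every j in [6,7]:
  j=6: antecedent false → ✓
  j=7: antecedent true; consequent fails → ✗
Fails at j=7 → formula fails.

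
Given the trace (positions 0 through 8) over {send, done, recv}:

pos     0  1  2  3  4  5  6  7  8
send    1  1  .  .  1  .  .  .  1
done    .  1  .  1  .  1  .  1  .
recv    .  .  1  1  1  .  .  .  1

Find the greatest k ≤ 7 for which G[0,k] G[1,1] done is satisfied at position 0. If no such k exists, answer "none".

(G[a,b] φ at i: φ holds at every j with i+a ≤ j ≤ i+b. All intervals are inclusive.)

G[1,1] done must hold from j=0 onward; find where it first fails.
  j=0: holds
  j=1: fails
Holds on [0,0], so largest k = 0.

0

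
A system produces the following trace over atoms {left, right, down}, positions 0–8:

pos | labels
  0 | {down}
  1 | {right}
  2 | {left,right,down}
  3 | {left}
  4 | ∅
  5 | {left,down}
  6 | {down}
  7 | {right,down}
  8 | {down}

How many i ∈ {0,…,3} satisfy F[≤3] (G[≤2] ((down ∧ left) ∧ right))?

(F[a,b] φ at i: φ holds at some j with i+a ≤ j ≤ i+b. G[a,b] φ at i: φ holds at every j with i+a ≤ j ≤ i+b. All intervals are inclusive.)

0

Evaluate at each i in [0,3]:
  i=0: ✗ (none in [0,3])
  i=1: ✗ (none in [1,4])
  i=2: ✗ (none in [2,5])
  i=3: ✗ (none in [3,6])
Positions where it holds: {} → 0.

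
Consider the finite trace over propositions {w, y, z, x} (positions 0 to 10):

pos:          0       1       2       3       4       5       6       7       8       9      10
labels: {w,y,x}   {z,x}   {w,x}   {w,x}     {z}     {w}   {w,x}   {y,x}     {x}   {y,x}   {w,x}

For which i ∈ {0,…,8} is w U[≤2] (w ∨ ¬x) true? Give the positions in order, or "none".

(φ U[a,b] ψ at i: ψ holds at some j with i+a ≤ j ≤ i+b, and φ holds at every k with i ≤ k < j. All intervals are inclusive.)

0, 2, 3, 4, 5, 6

Evaluate at each i in [0,8]:
  i=0: ✓ (rhs at j=0)
  i=1: ✗ (lhs fails at k=1 before rhs at j=2)
  i=2: ✓ (rhs at j=2)
  i=3: ✓ (rhs at j=3)
  i=4: ✓ (rhs at j=4)
  i=5: ✓ (rhs at j=5)
  i=6: ✓ (rhs at j=6)
  i=7: ✗ (no rhs in [7,9])
  i=8: ✗ (lhs fails at k=8 before rhs at j=10)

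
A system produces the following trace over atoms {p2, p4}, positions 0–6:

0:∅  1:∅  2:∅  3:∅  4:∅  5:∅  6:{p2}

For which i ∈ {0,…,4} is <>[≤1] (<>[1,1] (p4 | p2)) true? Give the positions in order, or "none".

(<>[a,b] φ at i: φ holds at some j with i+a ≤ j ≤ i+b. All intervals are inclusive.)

4

Evaluate at each i in [0,4]:
  i=0: ✗ (none in [0,1])
  i=1: ✗ (none in [1,2])
  i=2: ✗ (none in [2,3])
  i=3: ✗ (none in [3,4])
  i=4: ✓ (witness j=5)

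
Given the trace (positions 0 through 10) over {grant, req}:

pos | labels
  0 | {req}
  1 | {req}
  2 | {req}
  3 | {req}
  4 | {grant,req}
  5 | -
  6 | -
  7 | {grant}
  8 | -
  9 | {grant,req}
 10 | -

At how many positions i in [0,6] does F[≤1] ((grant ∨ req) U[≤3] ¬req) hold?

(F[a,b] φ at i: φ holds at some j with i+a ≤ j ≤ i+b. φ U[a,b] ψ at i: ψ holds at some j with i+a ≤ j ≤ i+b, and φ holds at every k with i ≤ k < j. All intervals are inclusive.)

6

Evaluate at each i in [0,6]:
  i=0: ✗ (none in [0,1])
  i=1: ✓ (witness j=2)
  i=2: ✓ (witness j=2)
  i=3: ✓ (witness j=3)
  i=4: ✓ (witness j=4)
  i=5: ✓ (witness j=5)
  i=6: ✓ (witness j=6)
Positions where it holds: {1, 2, 3, 4, 5, 6} → 6.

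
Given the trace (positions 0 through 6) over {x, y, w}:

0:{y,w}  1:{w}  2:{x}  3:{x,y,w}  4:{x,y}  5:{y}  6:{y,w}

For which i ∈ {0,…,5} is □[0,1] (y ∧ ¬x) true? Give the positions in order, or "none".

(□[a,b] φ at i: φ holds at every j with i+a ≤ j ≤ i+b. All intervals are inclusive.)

Evaluate at each i in [0,5]:
  i=0: ✗ (fails at j=1)
  i=1: ✗ (fails at j=1)
  i=2: ✗ (fails at j=2)
  i=3: ✗ (fails at j=3)
  i=4: ✗ (fails at j=4)
  i=5: ✓ (all of [5,6])

5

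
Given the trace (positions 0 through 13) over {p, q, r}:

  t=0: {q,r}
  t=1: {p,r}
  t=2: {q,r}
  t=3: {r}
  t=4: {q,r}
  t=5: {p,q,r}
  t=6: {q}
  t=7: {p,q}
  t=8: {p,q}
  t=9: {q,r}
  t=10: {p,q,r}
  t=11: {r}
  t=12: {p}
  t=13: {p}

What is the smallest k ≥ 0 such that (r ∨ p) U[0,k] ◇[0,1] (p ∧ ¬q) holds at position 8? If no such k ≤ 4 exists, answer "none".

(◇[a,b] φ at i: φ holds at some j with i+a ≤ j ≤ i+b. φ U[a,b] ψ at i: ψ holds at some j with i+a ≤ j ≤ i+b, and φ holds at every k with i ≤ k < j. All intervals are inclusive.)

Need earliest j ≥ 8 with ◇[0,1] (p ∧ ¬q), and (r ∨ p) at every k in [8,j-1].
  j=8: rhs fails.
  j=9: rhs fails.
  j=10: rhs fails.
  j=11: rhs holds; lhs holds on [8,10]. k = 3.

3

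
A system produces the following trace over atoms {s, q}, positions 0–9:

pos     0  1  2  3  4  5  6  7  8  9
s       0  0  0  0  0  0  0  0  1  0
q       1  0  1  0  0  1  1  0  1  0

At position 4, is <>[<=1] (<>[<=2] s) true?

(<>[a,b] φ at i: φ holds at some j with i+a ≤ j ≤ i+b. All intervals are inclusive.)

Does not hold

Check <>[<=2] s at each j in [4,5]:
  j=4: fails (none in [4,6])
  j=5: fails (none in [5,7])
No position in the window satisfies it → formula fails.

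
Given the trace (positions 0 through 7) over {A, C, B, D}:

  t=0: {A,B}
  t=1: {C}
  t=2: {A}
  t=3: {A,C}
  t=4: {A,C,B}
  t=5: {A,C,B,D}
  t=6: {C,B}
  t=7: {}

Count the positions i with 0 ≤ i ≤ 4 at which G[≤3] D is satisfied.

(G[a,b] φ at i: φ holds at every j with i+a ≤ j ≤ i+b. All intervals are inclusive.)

0

Evaluate at each i in [0,4]:
  i=0: ✗ (fails at j=0)
  i=1: ✗ (fails at j=1)
  i=2: ✗ (fails at j=2)
  i=3: ✗ (fails at j=3)
  i=4: ✗ (fails at j=4)
Positions where it holds: {} → 0.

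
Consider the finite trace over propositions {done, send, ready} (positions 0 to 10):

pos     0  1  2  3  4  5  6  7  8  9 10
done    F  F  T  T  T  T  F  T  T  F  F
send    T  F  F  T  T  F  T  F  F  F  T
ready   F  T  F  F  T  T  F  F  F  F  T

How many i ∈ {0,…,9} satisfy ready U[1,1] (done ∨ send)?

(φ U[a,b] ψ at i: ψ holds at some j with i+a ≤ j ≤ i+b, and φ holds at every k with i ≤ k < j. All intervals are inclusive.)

3

Evaluate at each i in [0,9]:
  i=0: ✗ (no rhs in [1,1])
  i=1: ✓ (rhs at j=2; lhs holds on [1,1])
  i=2: ✗ (lhs fails at k=2 before rhs at j=3)
  i=3: ✗ (lhs fails at k=3 before rhs at j=4)
  i=4: ✓ (rhs at j=5; lhs holds on [4,4])
  i=5: ✓ (rhs at j=6; lhs holds on [5,5])
  i=6: ✗ (lhs fails at k=6 before rhs at j=7)
  i=7: ✗ (lhs fails at k=7 before rhs at j=8)
  i=8: ✗ (no rhs in [9,9])
  i=9: ✗ (lhs fails at k=9 before rhs at j=10)
Positions where it holds: {1, 4, 5} → 3.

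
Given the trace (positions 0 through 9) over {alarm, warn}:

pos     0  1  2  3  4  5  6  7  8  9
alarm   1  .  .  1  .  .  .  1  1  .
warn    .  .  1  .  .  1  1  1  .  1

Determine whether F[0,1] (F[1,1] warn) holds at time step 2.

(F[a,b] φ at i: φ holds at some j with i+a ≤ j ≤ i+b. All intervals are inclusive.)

Check F[1,1] warn at each j in [2,3]:
  j=2: fails (none in [3,3])
  j=3: fails (none in [4,4])
No position in the window satisfies it → formula fails.

Does not hold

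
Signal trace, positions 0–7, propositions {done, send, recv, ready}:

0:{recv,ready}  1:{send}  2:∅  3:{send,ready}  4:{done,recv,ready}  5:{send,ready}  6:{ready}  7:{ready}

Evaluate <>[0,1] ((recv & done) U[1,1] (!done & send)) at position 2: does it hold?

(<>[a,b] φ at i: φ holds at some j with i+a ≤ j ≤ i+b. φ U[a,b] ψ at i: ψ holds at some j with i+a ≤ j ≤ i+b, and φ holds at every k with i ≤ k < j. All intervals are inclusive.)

Check ((recv & done) U[1,1] (!done & send)) at each j in [2,3]:
  j=2: fails
  j=3: fails
No position in the window satisfies it → formula fails.

No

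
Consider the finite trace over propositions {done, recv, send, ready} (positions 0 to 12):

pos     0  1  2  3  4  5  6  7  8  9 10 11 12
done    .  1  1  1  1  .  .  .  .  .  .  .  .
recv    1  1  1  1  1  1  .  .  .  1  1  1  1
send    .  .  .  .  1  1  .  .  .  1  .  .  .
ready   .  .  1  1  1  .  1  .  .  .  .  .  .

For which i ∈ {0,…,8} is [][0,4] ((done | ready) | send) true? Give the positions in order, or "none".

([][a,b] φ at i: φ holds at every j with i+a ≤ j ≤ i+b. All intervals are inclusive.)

Evaluate at each i in [0,8]:
  i=0: ✗ (fails at j=0)
  i=1: ✓ (all of [1,5])
  i=2: ✓ (all of [2,6])
  i=3: ✗ (fails at j=7)
  i=4: ✗ (fails at j=7)
  i=5: ✗ (fails at j=7)
  i=6: ✗ (fails at j=7)
  i=7: ✗ (fails at j=7)
  i=8: ✗ (fails at j=8)

1, 2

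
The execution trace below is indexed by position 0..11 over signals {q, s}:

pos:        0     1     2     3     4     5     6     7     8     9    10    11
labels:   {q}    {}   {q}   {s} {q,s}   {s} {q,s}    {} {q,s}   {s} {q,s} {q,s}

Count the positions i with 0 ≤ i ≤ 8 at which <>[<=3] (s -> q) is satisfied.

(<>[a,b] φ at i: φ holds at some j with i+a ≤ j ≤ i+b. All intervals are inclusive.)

Evaluate at each i in [0,8]:
  i=0: ✓ (witness j=0)
  i=1: ✓ (witness j=1)
  i=2: ✓ (witness j=2)
  i=3: ✓ (witness j=4)
  i=4: ✓ (witness j=4)
  i=5: ✓ (witness j=6)
  i=6: ✓ (witness j=6)
  i=7: ✓ (witness j=7)
  i=8: ✓ (witness j=8)
Positions where it holds: {0, 1, 2, 3, 4, 5, 6, 7, 8} → 9.

9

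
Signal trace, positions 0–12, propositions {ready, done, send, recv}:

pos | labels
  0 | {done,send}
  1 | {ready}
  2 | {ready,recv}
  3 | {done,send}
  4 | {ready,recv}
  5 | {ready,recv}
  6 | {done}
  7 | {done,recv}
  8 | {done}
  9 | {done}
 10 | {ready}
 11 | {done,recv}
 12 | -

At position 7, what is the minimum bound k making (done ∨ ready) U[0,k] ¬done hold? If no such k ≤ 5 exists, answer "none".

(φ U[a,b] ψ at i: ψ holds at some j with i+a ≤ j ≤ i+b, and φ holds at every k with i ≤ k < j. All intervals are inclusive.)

Need earliest j ≥ 7 with ¬done, and (done ∨ ready) at every k in [7,j-1].
  j=7: rhs fails.
  j=8: rhs fails.
  j=9: rhs fails.
  j=10: rhs holds; lhs holds on [7,9]. k = 3.

3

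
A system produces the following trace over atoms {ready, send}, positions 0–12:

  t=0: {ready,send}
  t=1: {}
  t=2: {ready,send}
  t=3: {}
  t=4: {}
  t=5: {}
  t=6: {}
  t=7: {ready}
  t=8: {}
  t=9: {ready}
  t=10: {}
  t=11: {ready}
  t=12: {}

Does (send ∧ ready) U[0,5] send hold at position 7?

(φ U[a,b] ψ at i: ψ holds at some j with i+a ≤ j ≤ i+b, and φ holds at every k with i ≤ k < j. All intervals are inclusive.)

Need some j in [7,12] with send, and (send ∧ ready) at every k in [7,j-1].
  j=7: send false.
  j=8: send false.
  j=9: send false.
  j=10: send false.
  j=11: send false.
  j=12: send false.
No j in the window works → until fails.

No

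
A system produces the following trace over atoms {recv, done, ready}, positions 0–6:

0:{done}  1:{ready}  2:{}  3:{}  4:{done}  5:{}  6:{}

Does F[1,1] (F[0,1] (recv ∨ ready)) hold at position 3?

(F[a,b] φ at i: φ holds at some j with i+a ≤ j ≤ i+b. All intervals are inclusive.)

Check F[0,1] (recv ∨ ready) at each j in [4,4]:
  j=4: fails (none in [4,5])
No position in the window satisfies it → formula fails.

No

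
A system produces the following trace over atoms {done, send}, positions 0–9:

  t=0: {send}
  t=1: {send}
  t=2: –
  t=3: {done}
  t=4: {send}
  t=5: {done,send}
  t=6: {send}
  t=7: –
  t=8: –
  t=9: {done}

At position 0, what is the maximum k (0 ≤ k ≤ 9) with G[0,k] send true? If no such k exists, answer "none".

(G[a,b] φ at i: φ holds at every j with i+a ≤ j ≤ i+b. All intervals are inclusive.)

1

send must hold from j=0 onward; find where it first fails.
  j=0: holds
  j=1: holds
  j=2: fails
Holds on [0,1], so largest k = 1.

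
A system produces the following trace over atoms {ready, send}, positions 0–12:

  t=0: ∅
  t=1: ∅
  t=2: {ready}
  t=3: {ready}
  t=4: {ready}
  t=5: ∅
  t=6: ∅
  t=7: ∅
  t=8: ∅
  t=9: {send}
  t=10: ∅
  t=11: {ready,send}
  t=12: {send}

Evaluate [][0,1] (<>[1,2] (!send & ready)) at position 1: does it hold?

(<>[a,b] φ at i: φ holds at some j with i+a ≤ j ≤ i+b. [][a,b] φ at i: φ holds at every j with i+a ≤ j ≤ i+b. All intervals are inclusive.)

Check <>[1,2] (!send & ready) at every j in [1,2]:
  j=1: holds (witness at 2)
  j=2: holds (witness at 3)
All positions satisfy it → formula holds.

True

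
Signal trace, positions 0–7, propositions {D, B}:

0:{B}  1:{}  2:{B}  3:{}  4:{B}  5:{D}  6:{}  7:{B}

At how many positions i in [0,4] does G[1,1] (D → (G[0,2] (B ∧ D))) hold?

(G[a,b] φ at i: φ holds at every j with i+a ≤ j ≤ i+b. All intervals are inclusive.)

Evaluate at each i in [0,4]:
  i=0: ✓ (all of [1,1])
  i=1: ✓ (all of [2,2])
  i=2: ✓ (all of [3,3])
  i=3: ✓ (all of [4,4])
  i=4: ✗ (fails at j=5)
Positions where it holds: {0, 1, 2, 3} → 4.

4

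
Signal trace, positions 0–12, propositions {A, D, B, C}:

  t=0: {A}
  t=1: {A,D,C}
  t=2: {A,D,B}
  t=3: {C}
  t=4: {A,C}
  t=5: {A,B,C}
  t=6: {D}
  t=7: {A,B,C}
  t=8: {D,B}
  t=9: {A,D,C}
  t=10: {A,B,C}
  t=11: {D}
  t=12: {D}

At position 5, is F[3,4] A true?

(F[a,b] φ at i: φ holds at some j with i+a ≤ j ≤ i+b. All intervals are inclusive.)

Check A at each j in [8,9]:
  j=8: false
  j=9: true
Found at j=9 → formula holds.

Yes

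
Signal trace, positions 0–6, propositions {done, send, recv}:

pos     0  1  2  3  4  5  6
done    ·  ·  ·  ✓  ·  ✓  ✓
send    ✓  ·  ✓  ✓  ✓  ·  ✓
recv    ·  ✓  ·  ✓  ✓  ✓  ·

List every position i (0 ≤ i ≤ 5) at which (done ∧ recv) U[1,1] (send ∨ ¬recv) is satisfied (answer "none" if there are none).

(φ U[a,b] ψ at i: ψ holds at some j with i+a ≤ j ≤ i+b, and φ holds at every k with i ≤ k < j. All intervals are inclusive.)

Evaluate at each i in [0,5]:
  i=0: ✗ (no rhs in [1,1])
  i=1: ✗ (lhs fails at k=1 before rhs at j=2)
  i=2: ✗ (lhs fails at k=2 before rhs at j=3)
  i=3: ✓ (rhs at j=4; lhs holds on [3,3])
  i=4: ✗ (no rhs in [5,5])
  i=5: ✓ (rhs at j=6; lhs holds on [5,5])

3, 5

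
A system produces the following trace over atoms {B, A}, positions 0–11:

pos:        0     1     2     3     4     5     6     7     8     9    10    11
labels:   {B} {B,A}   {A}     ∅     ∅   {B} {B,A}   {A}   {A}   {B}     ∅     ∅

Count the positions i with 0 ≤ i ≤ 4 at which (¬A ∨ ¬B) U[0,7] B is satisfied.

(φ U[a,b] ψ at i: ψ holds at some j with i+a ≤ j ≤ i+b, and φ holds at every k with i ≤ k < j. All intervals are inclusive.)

5

Evaluate at each i in [0,4]:
  i=0: ✓ (rhs at j=0)
  i=1: ✓ (rhs at j=1)
  i=2: ✓ (rhs at j=5; lhs holds on [2,4])
  i=3: ✓ (rhs at j=5; lhs holds on [3,4])
  i=4: ✓ (rhs at j=5; lhs holds on [4,4])
Positions where it holds: {0, 1, 2, 3, 4} → 5.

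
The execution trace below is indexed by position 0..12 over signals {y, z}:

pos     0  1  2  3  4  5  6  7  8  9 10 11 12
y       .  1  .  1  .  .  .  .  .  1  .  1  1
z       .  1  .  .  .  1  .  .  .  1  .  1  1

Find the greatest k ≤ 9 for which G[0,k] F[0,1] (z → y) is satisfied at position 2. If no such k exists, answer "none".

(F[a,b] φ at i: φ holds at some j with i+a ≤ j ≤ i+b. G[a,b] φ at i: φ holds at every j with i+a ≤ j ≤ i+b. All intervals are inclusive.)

9

F[0,1] (z → y) must hold from j=2 onward; find where it first fails.
  j=2: holds
  j=3: holds
  j=4: holds
  j=5: holds
  j=6: holds
  j=7: holds
  j=8: holds
  j=9: holds
  j=10: holds
  j=11: holds
Holds through j=11; largest k = 9.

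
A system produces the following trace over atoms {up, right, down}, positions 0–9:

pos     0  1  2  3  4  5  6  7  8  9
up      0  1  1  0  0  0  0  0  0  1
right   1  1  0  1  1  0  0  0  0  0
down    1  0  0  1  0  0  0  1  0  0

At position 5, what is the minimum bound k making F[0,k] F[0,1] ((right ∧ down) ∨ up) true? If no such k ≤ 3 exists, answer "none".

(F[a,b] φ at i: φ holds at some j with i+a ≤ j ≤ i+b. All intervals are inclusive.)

Scan j = 5,6,… for F[0,1] ((right ∧ down) ∨ up):
  j=5: fails
  j=6: fails
  j=7: fails
  j=8: holds
First hit at j=8, so smallest k = 8-5 = 3.

3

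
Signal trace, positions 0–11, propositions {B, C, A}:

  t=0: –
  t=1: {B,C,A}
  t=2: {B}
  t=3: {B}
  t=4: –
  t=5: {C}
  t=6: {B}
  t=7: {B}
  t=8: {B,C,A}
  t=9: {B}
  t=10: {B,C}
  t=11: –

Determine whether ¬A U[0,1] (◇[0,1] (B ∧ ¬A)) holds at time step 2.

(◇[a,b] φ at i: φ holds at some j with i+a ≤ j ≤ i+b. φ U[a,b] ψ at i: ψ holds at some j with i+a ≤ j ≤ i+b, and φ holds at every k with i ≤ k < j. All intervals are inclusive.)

Need some j in [2,3] with ◇[0,1] (B ∧ ¬A), and ¬A at every k in [2,j-1].
  j=2: ◇[0,1] (B ∧ ¬A) holds; no prefix to check → satisfied.

Holds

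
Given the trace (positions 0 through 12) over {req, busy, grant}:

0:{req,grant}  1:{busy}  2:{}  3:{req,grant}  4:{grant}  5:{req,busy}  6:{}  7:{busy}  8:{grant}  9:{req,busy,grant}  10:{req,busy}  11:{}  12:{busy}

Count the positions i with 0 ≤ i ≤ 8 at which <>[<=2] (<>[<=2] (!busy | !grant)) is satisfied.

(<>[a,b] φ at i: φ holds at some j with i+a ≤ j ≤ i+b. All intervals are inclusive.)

9

Evaluate at each i in [0,8]:
  i=0: ✓ (witness j=0)
  i=1: ✓ (witness j=1)
  i=2: ✓ (witness j=2)
  i=3: ✓ (witness j=3)
  i=4: ✓ (witness j=4)
  i=5: ✓ (witness j=5)
  i=6: ✓ (witness j=6)
  i=7: ✓ (witness j=7)
  i=8: ✓ (witness j=8)
Positions where it holds: {0, 1, 2, 3, 4, 5, 6, 7, 8} → 9.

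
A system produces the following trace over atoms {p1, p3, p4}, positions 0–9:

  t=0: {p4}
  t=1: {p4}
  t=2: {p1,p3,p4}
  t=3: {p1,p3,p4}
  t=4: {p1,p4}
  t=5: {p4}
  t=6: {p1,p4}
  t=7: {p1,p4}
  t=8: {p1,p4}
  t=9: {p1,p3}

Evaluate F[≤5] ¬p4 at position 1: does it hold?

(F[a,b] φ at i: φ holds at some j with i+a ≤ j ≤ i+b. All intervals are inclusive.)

False

Check ¬p4 at each j in [1,6]:
  j=1: false
  j=2: false
  j=3: false
  j=4: false
  j=5: false
  j=6: false
No position in the window satisfies it → formula fails.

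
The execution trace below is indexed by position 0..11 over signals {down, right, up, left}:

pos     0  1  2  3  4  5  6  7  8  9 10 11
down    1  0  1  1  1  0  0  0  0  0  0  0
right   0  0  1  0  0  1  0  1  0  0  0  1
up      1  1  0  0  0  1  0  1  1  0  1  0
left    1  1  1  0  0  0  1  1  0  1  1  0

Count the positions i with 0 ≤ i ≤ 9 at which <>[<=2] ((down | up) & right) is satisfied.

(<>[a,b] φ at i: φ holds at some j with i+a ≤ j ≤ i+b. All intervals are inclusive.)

8

Evaluate at each i in [0,9]:
  i=0: ✓ (witness j=2)
  i=1: ✓ (witness j=2)
  i=2: ✓ (witness j=2)
  i=3: ✓ (witness j=5)
  i=4: ✓ (witness j=5)
  i=5: ✓ (witness j=5)
  i=6: ✓ (witness j=7)
  i=7: ✓ (witness j=7)
  i=8: ✗ (none in [8,10])
  i=9: ✗ (none in [9,11])
Positions where it holds: {0, 1, 2, 3, 4, 5, 6, 7} → 8.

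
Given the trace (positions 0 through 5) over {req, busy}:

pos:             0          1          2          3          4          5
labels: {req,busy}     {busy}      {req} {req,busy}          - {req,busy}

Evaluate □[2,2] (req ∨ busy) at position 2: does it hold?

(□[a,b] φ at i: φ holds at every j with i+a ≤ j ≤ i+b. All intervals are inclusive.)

No

Check (req ∨ busy) at every j in [4,4]:
  j=4: false
Fails at j=4 → formula fails.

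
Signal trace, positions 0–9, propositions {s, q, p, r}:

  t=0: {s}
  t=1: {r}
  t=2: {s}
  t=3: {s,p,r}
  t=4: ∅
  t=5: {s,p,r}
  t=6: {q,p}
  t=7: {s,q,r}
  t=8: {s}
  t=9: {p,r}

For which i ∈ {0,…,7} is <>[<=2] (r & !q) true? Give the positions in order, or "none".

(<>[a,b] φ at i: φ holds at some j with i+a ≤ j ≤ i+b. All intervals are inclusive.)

Evaluate at each i in [0,7]:
  i=0: ✓ (witness j=1)
  i=1: ✓ (witness j=1)
  i=2: ✓ (witness j=3)
  i=3: ✓ (witness j=3)
  i=4: ✓ (witness j=5)
  i=5: ✓ (witness j=5)
  i=6: ✗ (none in [6,8])
  i=7: ✓ (witness j=9)

0, 1, 2, 3, 4, 5, 7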